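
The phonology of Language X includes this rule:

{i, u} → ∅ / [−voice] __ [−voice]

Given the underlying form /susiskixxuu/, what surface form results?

ssskxxuu

/u/ is a high vowel flanked by voiceless consonants /s/ and /s/, so it deletes.
/i/ is a high vowel flanked by voiceless consonants /s/ and /s/, so it deletes.
/i/ is a high vowel flanked by voiceless consonants /k/ and /x/, so it deletes.
The other instances of /u/ do not occur in the required environment and remain unchanged.
Surface form: [ssskxxuu].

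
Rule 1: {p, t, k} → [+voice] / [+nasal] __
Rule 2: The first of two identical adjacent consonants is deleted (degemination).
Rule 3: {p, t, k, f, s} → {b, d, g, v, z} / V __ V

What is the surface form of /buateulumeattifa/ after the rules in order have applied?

buadeulumeadiva

Rule 1 (post-nasal voicing): no segment meets the environment; /buateulumeattifa/ is unchanged.
Rule 2 (degemination): /tt/ is a geminate; the first /t/ deletes. /buateulumeattifa/ → buateulumeatifa.
Rule 3 (intervocalic voicing): /t/ is a voiceless obstruent between vowels /a/ and /e/, so it voices to [d]. /t/ is a voiceless obstruent between vowels /a/ and /i/, so it voices to [d]. /f/ is a voiceless obstruent between vowels /i/ and /a/, so it voices to [v]. /buateulumeatifa/ → buadeulumeadiva.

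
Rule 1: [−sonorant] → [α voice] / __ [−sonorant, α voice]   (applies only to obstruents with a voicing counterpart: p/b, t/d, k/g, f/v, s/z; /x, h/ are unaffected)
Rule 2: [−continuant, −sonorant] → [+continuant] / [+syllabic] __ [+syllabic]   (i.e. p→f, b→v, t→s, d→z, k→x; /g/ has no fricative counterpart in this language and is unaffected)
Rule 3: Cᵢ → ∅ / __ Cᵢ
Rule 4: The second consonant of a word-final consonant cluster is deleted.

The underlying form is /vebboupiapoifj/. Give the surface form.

Rule 1 (regressive voicing assimilation): no segment meets the environment; /vebboupiapoifj/ is unchanged.
Rule 2 (intervocalic spirantization): /p/ is a stop between vowels /u/ and /i/, so it spirantizes to the fricative [f]. /p/ is a stop between vowels /a/ and /o/, so it spirantizes to the fricative [f]. /vebboupiapoifj/ → vebboufiafoifj.
Rule 3 (degemination): /bb/ is a geminate; the first /b/ deletes. /vebboufiafoifj/ → veboufiafoifj.
Rule 4 (final cluster simplification): /j/ is the second consonant of a word-final cluster /fj/, so it deletes. /veboufiafoifj/ → veboufiafoif.

veboufiafoif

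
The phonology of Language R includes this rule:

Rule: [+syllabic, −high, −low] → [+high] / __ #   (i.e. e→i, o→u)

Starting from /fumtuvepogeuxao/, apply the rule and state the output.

fumtuvepogeuxau

Scanning /fumtuvepogeuxao/: /e/ at position 7 is not in the conditioning environment; /o/ at position 9 is not in the conditioning environment; /e/ at position 11 is not in the conditioning environment; /o/ is a mid vowel in word-final position, so it raises to [u].
Result: [fumtuvepogeuxau].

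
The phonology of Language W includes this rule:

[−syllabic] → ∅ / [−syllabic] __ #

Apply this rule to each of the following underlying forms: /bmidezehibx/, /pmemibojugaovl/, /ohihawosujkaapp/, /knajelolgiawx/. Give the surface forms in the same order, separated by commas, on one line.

bmidezehib, pmemibojugaov, ohihawosujkaap, knajelolgiaw

/bmidezehibx/: /x/ is the second consonant of a word-final cluster /bx/, so it deletes. → [bmidezehib].
/pmemibojugaovl/: /l/ is the second consonant of a word-final cluster /vl/, so it deletes. → [pmemibojugaov].
/ohihawosujkaapp/: /p/ is the second consonant of a word-final cluster /pp/, so it deletes. → [ohihawosujkaap].
/knajelolgiawx/: /x/ is the second consonant of a word-final cluster /wx/, so it deletes. → [knajelolgiaw].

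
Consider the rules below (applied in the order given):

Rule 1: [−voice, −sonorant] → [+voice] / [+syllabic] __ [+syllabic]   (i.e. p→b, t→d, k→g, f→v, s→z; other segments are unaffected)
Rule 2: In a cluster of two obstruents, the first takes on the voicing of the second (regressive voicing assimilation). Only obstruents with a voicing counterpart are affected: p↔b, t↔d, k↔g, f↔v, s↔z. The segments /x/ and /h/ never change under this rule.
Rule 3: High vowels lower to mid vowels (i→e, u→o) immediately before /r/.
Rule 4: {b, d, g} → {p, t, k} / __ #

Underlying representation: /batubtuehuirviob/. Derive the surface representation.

baduptuehuerviop

Rule 1 (intervocalic voicing): /t/ is a voiceless obstruent between vowels /a/ and /u/, so it voices to [d]. /batubtuehuirviob/ → badubtuehuirviob.
Rule 2 (regressive voicing assimilation): /b/ precedes the voiceless obstruent /t/, so it devoices to [p] by assimilation. /badubtuehuirviob/ → baduptuehuirviob.
Rule 3 (pre-rhotic lowering): /i/ is a high vowel immediately before /r/, so it lowers to [e]. /baduptuehuirviob/ → baduptuehuerviob.
Rule 4 (final devoicing): /b/ is a voiced stop in word-final position, so it devoices to [p]. /baduptuehuerviob/ → baduptuehuerviop.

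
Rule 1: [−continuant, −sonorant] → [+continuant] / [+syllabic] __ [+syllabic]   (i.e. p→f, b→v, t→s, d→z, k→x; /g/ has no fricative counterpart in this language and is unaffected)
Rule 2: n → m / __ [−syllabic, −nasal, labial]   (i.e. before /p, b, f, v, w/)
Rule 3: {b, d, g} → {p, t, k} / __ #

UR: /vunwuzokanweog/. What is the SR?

Rule 1 (intervocalic spirantization): /k/ is a stop between vowels /o/ and /a/, so it spirantizes to the fricative [x]. /vunwuzokanweog/ → vunwuzoxanweog.
Rule 2 (nasal place assimilation): /n/ precedes the labial consonant /w/, so it assimilates in place to [m]. /n/ precedes the labial consonant /w/, so it assimilates in place to [m]. /vunwuzoxanweog/ → vumwuzoxamweog.
Rule 3 (final devoicing): /g/ is a voiced stop in word-final position, so it devoices to [k]. /vumwuzoxamweog/ → vumwuzoxamweok.

vumwuzoxamweok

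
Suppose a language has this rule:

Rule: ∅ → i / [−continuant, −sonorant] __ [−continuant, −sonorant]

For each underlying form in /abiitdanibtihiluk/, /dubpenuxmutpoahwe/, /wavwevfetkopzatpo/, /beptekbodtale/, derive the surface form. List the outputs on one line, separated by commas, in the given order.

abiitidanibitihiluk, dubipenuxmutipoahwe, wavwevfetikopzatipo, bepitekiboditale

/abiitdanibtihiluk/: /t/ and /d/ form a stop–stop cluster, so [i] is inserted between them. /b/ and /t/ form a stop–stop cluster, so [i] is inserted between them. → [abiitidanibitihiluk].
/dubpenuxmutpoahwe/: /b/ and /p/ form a stop–stop cluster, so [i] is inserted between them. /t/ and /p/ form a stop–stop cluster, so [i] is inserted between them. → [dubipenuxmutipoahwe].
/wavwevfetkopzatpo/: /t/ and /k/ form a stop–stop cluster, so [i] is inserted between them. /t/ and /p/ form a stop–stop cluster, so [i] is inserted between them. → [wavwevfetikopzatipo].
/beptekbodtale/: /p/ and /t/ form a stop–stop cluster, so [i] is inserted between them. /k/ and /b/ form a stop–stop cluster, so [i] is inserted between them. /d/ and /t/ form a stop–stop cluster, so [i] is inserted between them. → [bepitekiboditale].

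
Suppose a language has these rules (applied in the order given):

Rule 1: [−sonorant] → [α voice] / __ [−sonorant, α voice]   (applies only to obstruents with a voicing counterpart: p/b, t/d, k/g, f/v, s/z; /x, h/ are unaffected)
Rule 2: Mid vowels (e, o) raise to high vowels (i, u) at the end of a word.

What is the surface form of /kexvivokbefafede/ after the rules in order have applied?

Rule 1 (regressive voicing assimilation): /k/ precedes the voiced obstruent /b/, so it voices to [g] by assimilation. /kexvivokbefafede/ → kexvivogbefafede.
Rule 2 (final vowel raising): /e/ is a mid vowel in word-final position, so it raises to [i]. /kexvivogbefafede/ → kexvivogbefafedi.

kexvivogbefafedi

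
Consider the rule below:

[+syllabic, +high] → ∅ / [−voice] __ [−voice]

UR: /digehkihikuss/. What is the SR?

/i/ is a high vowel flanked by voiceless consonants /k/ and /h/, so it deletes.
/i/ is a high vowel flanked by voiceless consonants /h/ and /k/, so it deletes.
/u/ is a high vowel flanked by voiceless consonants /k/ and /s/, so it deletes.
The other instance of /i/ does not occur in the required environment and remains unchanged.
Surface form: [digehkhkss].

digehkhkss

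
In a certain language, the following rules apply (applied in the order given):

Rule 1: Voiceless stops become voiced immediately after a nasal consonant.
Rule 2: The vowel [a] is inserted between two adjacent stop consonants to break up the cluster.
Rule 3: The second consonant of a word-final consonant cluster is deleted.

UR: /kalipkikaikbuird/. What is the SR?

kalipakikaikabuir

Rule 1 (post-nasal voicing): no segment meets the environment; /kalipkikaikbuird/ is unchanged.
Rule 2 (stop-cluster a-epenthesis): /p/ and /k/ form a stop–stop cluster, so [a] is inserted between them. /k/ and /b/ form a stop–stop cluster, so [a] is inserted between them. /kalipkikaikbuird/ → kalipakikaikabuird.
Rule 3 (final cluster simplification): /d/ is the second consonant of a word-final cluster /rd/, so it deletes. /kalipakikaikabuird/ → kalipakikaikabuir.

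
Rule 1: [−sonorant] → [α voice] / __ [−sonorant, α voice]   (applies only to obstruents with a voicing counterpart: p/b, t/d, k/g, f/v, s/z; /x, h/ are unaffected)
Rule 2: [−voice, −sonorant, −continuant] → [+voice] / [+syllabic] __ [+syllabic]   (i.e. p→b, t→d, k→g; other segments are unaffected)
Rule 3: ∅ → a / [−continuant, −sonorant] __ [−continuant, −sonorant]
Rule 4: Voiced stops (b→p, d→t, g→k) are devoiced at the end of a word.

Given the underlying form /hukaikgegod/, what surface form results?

Rule 1 (regressive voicing assimilation): /k/ precedes the voiced obstruent /g/, so it voices to [g] by assimilation. /hukaikgegod/ → hukaiggegod.
Rule 2 (intervocalic voicing): /k/ is a voiceless stop between vowels /u/ and /a/, so it voices to [g]. /hukaiggegod/ → hugaiggegod.
Rule 3 (stop-cluster a-epenthesis): /g/ and /g/ form a stop–stop cluster, so [a] is inserted between them. /hugaiggegod/ → hugaigagegod.
Rule 4 (final devoicing): /d/ is a voiced stop in word-final position, so it devoices to [t]. /hugaigagegod/ → hugaigagegot.

hugaigagegot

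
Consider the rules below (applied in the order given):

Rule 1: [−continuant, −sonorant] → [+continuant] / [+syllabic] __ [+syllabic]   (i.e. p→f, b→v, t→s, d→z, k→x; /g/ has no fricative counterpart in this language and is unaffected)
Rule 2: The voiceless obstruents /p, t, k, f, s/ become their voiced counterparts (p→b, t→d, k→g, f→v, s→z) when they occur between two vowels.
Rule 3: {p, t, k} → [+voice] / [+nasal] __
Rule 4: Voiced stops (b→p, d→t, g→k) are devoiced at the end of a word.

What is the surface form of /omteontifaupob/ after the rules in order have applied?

Rule 1 (intervocalic spirantization): /p/ is a stop between vowels /u/ and /o/, so it spirantizes to the fricative [f]. /omteontifaupob/ → omteontifaufob.
Rule 2 (intervocalic voicing): /f/ is a voiceless obstruent between vowels /i/ and /a/, so it voices to [v]. /f/ is a voiceless obstruent between vowels /u/ and /o/, so it voices to [v]. /omteontifaufob/ → omteontivauvob.
Rule 3 (post-nasal voicing): /t/ is a voiceless stop immediately after the nasal /m/, so it voices to [d]. /t/ is a voiceless stop immediately after the nasal /n/, so it voices to [d]. /omteontivauvob/ → omdeondivauvob.
Rule 4 (final devoicing): /b/ is a voiced stop in word-final position, so it devoices to [p]. /omdeondivauvob/ → omdeondivauvop.

omdeondivauvop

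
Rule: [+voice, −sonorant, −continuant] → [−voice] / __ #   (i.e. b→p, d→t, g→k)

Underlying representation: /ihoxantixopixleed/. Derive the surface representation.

ihoxantixopixleet

/d/ is a voiced stop in word-final position, so it devoices to [t].
Surface form: [ihoxantixopixleet].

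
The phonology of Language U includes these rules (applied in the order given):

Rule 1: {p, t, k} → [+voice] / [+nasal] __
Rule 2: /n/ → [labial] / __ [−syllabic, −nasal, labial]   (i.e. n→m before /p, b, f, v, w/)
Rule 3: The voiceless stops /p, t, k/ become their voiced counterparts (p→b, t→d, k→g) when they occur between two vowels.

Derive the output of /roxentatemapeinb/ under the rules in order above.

Rule 1 (post-nasal voicing): /t/ is a voiceless stop immediately after the nasal /n/, so it voices to [d]. /roxentatemapeinb/ → roxendatemapeinb.
Rule 2 (nasal place assimilation): /n/ precedes the labial consonant /b/, so it assimilates in place to [m]. /roxendatemapeinb/ → roxendatemapeimb.
Rule 3 (intervocalic voicing): /t/ is a voiceless stop between vowels /a/ and /e/, so it voices to [d]. /p/ is a voiceless stop between vowels /a/ and /e/, so it voices to [b]. /roxendatemapeimb/ → roxendademabeimb.

roxendademabeimb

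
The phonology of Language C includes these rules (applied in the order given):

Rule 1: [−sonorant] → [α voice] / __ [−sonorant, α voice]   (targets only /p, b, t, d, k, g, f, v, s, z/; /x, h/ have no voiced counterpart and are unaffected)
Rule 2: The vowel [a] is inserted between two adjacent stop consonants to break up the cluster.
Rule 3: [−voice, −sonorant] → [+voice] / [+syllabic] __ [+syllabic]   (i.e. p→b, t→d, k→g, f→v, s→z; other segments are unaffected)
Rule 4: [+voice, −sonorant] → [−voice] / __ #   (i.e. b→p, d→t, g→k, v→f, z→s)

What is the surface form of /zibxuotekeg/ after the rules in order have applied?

Rule 1 (regressive voicing assimilation): /b/ precedes the voiceless obstruent /x/, so it devoices to [p] by assimilation. /zibxuotekeg/ → zipxuotekeg.
Rule 2 (stop-cluster a-epenthesis): no segment meets the environment; /zipxuotekeg/ is unchanged.
Rule 3 (intervocalic voicing): /t/ is a voiceless obstruent between vowels /o/ and /e/, so it voices to [d]. /k/ is a voiceless obstruent between vowels /e/ and /e/, so it voices to [g]. /zipxuotekeg/ → zipxuodegeg.
Rule 4 (final devoicing): /g/ is a voiced obstruent in word-final position, so it devoices to [k]. /zipxuodegeg/ → zipxuodegek.

zipxuodegek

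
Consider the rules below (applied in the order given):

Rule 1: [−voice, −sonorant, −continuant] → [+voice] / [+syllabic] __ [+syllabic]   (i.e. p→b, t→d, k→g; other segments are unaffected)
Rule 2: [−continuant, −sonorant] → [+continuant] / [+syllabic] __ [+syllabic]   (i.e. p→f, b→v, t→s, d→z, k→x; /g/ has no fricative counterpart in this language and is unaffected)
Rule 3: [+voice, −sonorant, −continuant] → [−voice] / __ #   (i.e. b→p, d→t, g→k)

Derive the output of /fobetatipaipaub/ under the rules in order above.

Rule 1 (intervocalic voicing): /t/ is a voiceless stop between vowels /e/ and /a/, so it voices to [d]. /t/ is a voiceless stop between vowels /a/ and /i/, so it voices to [d]. /p/ is a voiceless stop between vowels /i/ and /a/, so it voices to [b]. /p/ is a voiceless stop between vowels /i/ and /a/, so it voices to [b]. /fobetatipaipaub/ → fobedadibaibaub.
Rule 2 (intervocalic spirantization): /b/ is a stop between vowels /o/ and /e/, so it spirantizes to the fricative [v]. /d/ is a stop between vowels /e/ and /a/, so it spirantizes to the fricative [z]. /d/ is a stop between vowels /a/ and /i/, so it spirantizes to the fricative [z]. /b/ is a stop between vowels /i/ and /a/, so it spirantizes to the fricative [v]. /b/ is a stop between vowels /i/ and /a/, so it spirantizes to the fricative [v]. /fobedadibaibaub/ → fovezazivaivaub.
Rule 3 (final devoicing): /b/ is a voiced stop in word-final position, so it devoices to [p]. /fovezazivaivaub/ → fovezazivaivaup.

fovezazivaivaup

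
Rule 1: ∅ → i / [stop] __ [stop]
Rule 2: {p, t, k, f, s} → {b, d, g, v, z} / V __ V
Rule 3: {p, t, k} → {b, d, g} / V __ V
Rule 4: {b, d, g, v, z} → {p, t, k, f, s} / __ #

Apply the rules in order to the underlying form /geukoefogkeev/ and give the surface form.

geugoevogigeef

Rule 1 (stop-cluster i-epenthesis): /g/ and /k/ form a stop–stop cluster, so [i] is inserted between them. /geukoefogkeev/ → geukoefogikeev.
Rule 2 (intervocalic voicing): /k/ is a voiceless obstruent between vowels /u/ and /o/, so it voices to [g]. /f/ is a voiceless obstruent between vowels /e/ and /o/, so it voices to [v]. /k/ is a voiceless obstruent between vowels /i/ and /e/, so it voices to [g]. /geukoefogikeev/ → geugoevogigeev.
Rule 3 (intervocalic voicing): no segment meets the environment; /geugoevogigeev/ is unchanged.
Rule 4 (final devoicing): /v/ is a voiced obstruent in word-final position, so it devoices to [f]. /geugoevogigeev/ → geugoevogigeef.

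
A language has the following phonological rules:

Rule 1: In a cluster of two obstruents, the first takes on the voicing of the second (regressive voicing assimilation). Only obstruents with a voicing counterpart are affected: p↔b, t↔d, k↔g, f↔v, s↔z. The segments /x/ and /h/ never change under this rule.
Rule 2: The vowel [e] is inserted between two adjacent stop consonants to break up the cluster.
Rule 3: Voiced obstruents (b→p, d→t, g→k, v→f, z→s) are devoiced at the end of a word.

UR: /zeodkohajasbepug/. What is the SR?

zeotekohajazbepuk

Rule 1 (regressive voicing assimilation): /d/ precedes the voiceless obstruent /k/, so it devoices to [t] by assimilation. /s/ precedes the voiced obstruent /b/, so it voices to [z] by assimilation. /zeodkohajasbepug/ → zeotkohajazbepug.
Rule 2 (stop-cluster e-epenthesis): /t/ and /k/ form a stop–stop cluster, so [e] is inserted between them. /zeotkohajazbepug/ → zeotekohajazbepug.
Rule 3 (final devoicing): /g/ is a voiced obstruent in word-final position, so it devoices to [k]. /zeotekohajazbepug/ → zeotekohajazbepuk.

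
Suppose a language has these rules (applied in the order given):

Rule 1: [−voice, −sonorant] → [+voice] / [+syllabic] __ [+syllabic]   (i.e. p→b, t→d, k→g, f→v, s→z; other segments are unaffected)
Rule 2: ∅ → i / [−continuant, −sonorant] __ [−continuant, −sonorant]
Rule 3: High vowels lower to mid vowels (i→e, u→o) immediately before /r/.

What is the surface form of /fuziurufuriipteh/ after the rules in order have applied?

Rule 1 (intervocalic voicing): /f/ is a voiceless obstruent between vowels /u/ and /u/, so it voices to [v]. /fuziurufuriipteh/ → fuziuruvuriipteh.
Rule 2 (stop-cluster i-epenthesis): /p/ and /t/ form a stop–stop cluster, so [i] is inserted between them. /fuziuruvuriipteh/ → fuziuruvuriipiteh.
Rule 3 (pre-rhotic lowering): /u/ is a high vowel immediately before /r/, so it lowers to [o]. /u/ is a high vowel immediately before /r/, so it lowers to [o]. /fuziuruvuriipiteh/ → fuzioruvoriipiteh.

fuzioruvoriipiteh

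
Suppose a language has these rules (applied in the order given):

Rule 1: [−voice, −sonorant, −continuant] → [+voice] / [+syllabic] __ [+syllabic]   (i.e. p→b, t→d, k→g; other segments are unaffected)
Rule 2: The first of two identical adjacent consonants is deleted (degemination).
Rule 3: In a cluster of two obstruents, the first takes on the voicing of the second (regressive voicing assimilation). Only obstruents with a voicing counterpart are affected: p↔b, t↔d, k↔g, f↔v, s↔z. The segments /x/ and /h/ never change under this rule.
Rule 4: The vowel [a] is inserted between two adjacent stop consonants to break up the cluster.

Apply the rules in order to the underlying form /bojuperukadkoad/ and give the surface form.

bojuberugatakoad

Rule 1 (intervocalic voicing): /p/ is a voiceless stop between vowels /u/ and /e/, so it voices to [b]. /k/ is a voiceless stop between vowels /u/ and /a/, so it voices to [g]. /bojuperukadkoad/ → bojuberugadkoad.
Rule 2 (degemination): no segment meets the environment; /bojuberugadkoad/ is unchanged.
Rule 3 (regressive voicing assimilation): /d/ precedes the voiceless obstruent /k/, so it devoices to [t] by assimilation. /bojuberugadkoad/ → bojuberugatkoad.
Rule 4 (stop-cluster a-epenthesis): /t/ and /k/ form a stop–stop cluster, so [a] is inserted between them. /bojuberugatkoad/ → bojuberugatakoad.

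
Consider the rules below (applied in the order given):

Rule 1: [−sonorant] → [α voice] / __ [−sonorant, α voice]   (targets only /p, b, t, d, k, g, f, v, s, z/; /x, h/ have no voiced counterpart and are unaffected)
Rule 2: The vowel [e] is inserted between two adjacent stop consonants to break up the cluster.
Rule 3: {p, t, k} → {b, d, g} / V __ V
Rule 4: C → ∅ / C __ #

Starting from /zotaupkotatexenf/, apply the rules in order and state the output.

Rule 1 (regressive voicing assimilation): no segment meets the environment; /zotaupkotatexenf/ is unchanged.
Rule 2 (stop-cluster e-epenthesis): /p/ and /k/ form a stop–stop cluster, so [e] is inserted between them. /zotaupkotatexenf/ → zotaupekotatexenf.
Rule 3 (intervocalic voicing): /t/ is a voiceless stop between vowels /o/ and /a/, so it voices to [d]. /p/ is a voiceless stop between vowels /u/ and /e/, so it voices to [b]. /k/ is a voiceless stop between vowels /e/ and /o/, so it voices to [g]. /t/ is a voiceless stop between vowels /o/ and /a/, so it voices to [d]. /t/ is a voiceless stop between vowels /a/ and /e/, so it voices to [d]. /zotaupekotatexenf/ → zodaubegodadexenf.
Rule 4 (final cluster simplification): /f/ is the second consonant of a word-final cluster /nf/, so it deletes. /zodaubegodadexenf/ → zodaubegodadexen.

zodaubegodadexen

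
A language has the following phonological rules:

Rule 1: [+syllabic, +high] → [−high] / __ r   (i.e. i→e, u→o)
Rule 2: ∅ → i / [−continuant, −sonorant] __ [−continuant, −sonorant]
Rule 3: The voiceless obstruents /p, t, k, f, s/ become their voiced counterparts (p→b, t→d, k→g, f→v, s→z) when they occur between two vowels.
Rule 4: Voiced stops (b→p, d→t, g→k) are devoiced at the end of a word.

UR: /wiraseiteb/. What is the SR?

Rule 1 (pre-rhotic lowering): /i/ is a high vowel immediately before /r/, so it lowers to [e]. /wiraseiteb/ → weraseiteb.
Rule 2 (stop-cluster i-epenthesis): no segment meets the environment; /weraseiteb/ is unchanged.
Rule 3 (intervocalic voicing): /s/ is a voiceless obstruent between vowels /a/ and /e/, so it voices to [z]. /t/ is a voiceless obstruent between vowels /i/ and /e/, so it voices to [d]. /weraseiteb/ → werazeideb.
Rule 4 (final devoicing): /b/ is a voiced stop in word-final position, so it devoices to [p]. /werazeideb/ → werazeidep.

werazeidep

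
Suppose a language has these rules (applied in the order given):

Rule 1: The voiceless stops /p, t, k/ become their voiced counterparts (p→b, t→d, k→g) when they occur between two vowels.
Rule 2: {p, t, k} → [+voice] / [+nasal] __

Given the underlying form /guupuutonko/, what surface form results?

guubuudongo

Rule 1 (intervocalic voicing): /p/ is a voiceless stop between vowels /u/ and /u/, so it voices to [b]. /t/ is a voiceless stop between vowels /u/ and /o/, so it voices to [d]. /guupuutonko/ → guubuudonko.
Rule 2 (post-nasal voicing): /k/ is a voiceless stop immediately after the nasal /n/, so it voices to [g]. /guubuudonko/ → guubuudongo.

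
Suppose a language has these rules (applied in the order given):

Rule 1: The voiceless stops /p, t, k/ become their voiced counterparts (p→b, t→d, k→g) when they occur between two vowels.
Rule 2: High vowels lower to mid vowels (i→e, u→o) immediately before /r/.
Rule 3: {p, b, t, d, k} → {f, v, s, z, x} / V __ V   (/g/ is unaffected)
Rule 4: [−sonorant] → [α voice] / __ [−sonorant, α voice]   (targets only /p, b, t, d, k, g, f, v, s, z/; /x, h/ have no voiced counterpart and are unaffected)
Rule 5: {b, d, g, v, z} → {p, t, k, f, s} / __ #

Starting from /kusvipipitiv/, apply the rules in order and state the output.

kuzvivivizif

Rule 1 (intervocalic voicing): /p/ is a voiceless stop between vowels /i/ and /i/, so it voices to [b]. /p/ is a voiceless stop between vowels /i/ and /i/, so it voices to [b]. /t/ is a voiceless stop between vowels /i/ and /i/, so it voices to [d]. /kusvipipitiv/ → kusvibibidiv.
Rule 2 (pre-rhotic lowering): no segment meets the environment; /kusvibibidiv/ is unchanged.
Rule 3 (intervocalic spirantization): /b/ is a stop between vowels /i/ and /i/, so it spirantizes to the fricative [v]. /b/ is a stop between vowels /i/ and /i/, so it spirantizes to the fricative [v]. /d/ is a stop between vowels /i/ and /i/, so it spirantizes to the fricative [z]. /kusvibibidiv/ → kusviviviziv.
Rule 4 (regressive voicing assimilation): /s/ precedes the voiced obstruent /v/, so it voices to [z] by assimilation. /kusviviviziv/ → kuzviviviziv.
Rule 5 (final devoicing): /v/ is a voiced obstruent in word-final position, so it devoices to [f]. /kuzviviviziv/ → kuzvivivizif.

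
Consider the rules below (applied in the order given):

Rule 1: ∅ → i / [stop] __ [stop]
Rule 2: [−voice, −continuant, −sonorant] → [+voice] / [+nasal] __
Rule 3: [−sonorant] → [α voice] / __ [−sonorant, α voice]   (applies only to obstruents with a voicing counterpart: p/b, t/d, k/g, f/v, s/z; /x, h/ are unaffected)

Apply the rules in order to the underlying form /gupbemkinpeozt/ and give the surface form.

gupibemginbeost

Rule 1 (stop-cluster i-epenthesis): /p/ and /b/ form a stop–stop cluster, so [i] is inserted between them. /gupbemkinpeozt/ → gupibemkinpeozt.
Rule 2 (post-nasal voicing): /k/ is a voiceless stop immediately after the nasal /m/, so it voices to [g]. /p/ is a voiceless stop immediately after the nasal /n/, so it voices to [b]. /gupibemkinpeozt/ → gupibemginbeozt.
Rule 3 (regressive voicing assimilation): /z/ precedes the voiceless obstruent /t/, so it devoices to [s] by assimilation. /gupibemginbeozt/ → gupibemginbeost.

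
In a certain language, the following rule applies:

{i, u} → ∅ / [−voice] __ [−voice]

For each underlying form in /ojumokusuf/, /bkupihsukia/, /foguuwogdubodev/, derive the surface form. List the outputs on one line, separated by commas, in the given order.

ojumoksf, bkphskia, foguuwogdubodev

/ojumokusuf/: /u/ is a high vowel flanked by voiceless consonants /k/ and /s/, so it deletes. /u/ is a high vowel flanked by voiceless consonants /s/ and /f/, so it deletes. → [ojumoksf].
/bkupihsukia/: /u/ is a high vowel flanked by voiceless consonants /k/ and /p/, so it deletes. /i/ is a high vowel flanked by voiceless consonants /p/ and /h/, so it deletes. /u/ is a high vowel flanked by voiceless consonants /s/ and /k/, so it deletes. → [bkphskia].
/foguuwogdubodev/: the rule's environment is not met; surfaces unchanged as [foguuwogdubodev].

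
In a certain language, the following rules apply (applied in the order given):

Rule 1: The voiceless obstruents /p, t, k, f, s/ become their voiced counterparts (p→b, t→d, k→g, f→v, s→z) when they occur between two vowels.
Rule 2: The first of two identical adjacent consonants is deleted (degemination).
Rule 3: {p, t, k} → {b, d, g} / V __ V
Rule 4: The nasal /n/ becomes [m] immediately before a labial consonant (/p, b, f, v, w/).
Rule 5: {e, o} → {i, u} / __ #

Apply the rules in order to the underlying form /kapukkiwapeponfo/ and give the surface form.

Rule 1 (intervocalic voicing): /p/ is a voiceless obstruent between vowels /a/ and /u/, so it voices to [b]. /p/ is a voiceless obstruent between vowels /a/ and /e/, so it voices to [b]. /p/ is a voiceless obstruent between vowels /e/ and /o/, so it voices to [b]. /kapukkiwapeponfo/ → kabukkiwabebonfo.
Rule 2 (degemination): /kk/ is a geminate; the first /k/ deletes. /kabukkiwabebonfo/ → kabukiwabebonfo.
Rule 3 (intervocalic voicing): /k/ is a voiceless stop between vowels /u/ and /i/, so it voices to [g]. /kabukiwabebonfo/ → kabugiwabebonfo.
Rule 4 (nasal place assimilation): /n/ precedes the labial consonant /f/, so it assimilates in place to [m]. /kabugiwabebonfo/ → kabugiwabebomfo.
Rule 5 (final vowel raising): /o/ is a mid vowel in word-final position, so it raises to [u]. /kabugiwabebomfo/ → kabugiwabebomfu.

kabugiwabebomfu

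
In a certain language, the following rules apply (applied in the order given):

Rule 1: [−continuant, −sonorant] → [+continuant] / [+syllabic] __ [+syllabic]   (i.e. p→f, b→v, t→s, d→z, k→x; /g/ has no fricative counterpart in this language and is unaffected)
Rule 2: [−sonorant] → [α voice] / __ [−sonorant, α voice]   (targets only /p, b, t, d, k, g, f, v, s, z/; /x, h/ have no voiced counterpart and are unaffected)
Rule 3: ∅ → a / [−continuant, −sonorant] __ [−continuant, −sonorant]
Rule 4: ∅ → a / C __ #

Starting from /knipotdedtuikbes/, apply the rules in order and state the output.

knifodadetatuigabesa

Rule 1 (intervocalic spirantization): /p/ is a stop between vowels /i/ and /o/, so it spirantizes to the fricative [f]. /knipotdedtuikbes/ → knifotdedtuikbes.
Rule 2 (regressive voicing assimilation): /t/ precedes the voiced obstruent /d/, so it voices to [d] by assimilation. /d/ precedes the voiceless obstruent /t/, so it devoices to [t] by assimilation. /k/ precedes the voiced obstruent /b/, so it voices to [g] by assimilation. /knifotdedtuikbes/ → knifoddettuigbes.
Rule 3 (stop-cluster a-epenthesis): /d/ and /d/ form a stop–stop cluster, so [a] is inserted between them. /t/ and /t/ form a stop–stop cluster, so [a] is inserted between them. /g/ and /b/ form a stop–stop cluster, so [a] is inserted between them. /knifoddettuigbes/ → knifodadetatuigabes.
Rule 4 (final a-epenthesis): the form ends in the consonant /s/, so [a] is inserted word-finally. /knifodadetatuigabes/ → knifodadetatuigabesa.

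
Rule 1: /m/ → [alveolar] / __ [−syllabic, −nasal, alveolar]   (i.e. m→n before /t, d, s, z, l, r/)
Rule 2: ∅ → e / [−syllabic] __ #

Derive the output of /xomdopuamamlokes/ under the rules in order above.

xondopuamanlokese

Rule 1 (nasal place assimilation): /m/ precedes the alveolar consonant /d/, so it assimilates in place to [n]. /m/ precedes the alveolar consonant /l/, so it assimilates in place to [n]. /xomdopuamamlokes/ → xondopuamanlokes.
Rule 2 (final e-epenthesis): the form ends in the consonant /s/, so [e] is inserted word-finally. /xondopuamanlokes/ → xondopuamanlokese.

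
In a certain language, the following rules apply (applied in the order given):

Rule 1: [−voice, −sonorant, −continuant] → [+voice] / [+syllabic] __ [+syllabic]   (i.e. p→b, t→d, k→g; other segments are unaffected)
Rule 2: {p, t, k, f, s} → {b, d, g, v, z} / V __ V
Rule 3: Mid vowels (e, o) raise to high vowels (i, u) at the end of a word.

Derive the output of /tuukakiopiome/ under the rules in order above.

tuugagiobiomi

Rule 1 (intervocalic voicing): /k/ is a voiceless stop between vowels /u/ and /a/, so it voices to [g]. /k/ is a voiceless stop between vowels /a/ and /i/, so it voices to [g]. /p/ is a voiceless stop between vowels /o/ and /i/, so it voices to [b]. /tuukakiopiome/ → tuugagiobiome.
Rule 2 (intervocalic voicing): no segment meets the environment; /tuugagiobiome/ is unchanged.
Rule 3 (final vowel raising): /e/ is a mid vowel in word-final position, so it raises to [i]. /tuugagiobiome/ → tuugagiobiomi.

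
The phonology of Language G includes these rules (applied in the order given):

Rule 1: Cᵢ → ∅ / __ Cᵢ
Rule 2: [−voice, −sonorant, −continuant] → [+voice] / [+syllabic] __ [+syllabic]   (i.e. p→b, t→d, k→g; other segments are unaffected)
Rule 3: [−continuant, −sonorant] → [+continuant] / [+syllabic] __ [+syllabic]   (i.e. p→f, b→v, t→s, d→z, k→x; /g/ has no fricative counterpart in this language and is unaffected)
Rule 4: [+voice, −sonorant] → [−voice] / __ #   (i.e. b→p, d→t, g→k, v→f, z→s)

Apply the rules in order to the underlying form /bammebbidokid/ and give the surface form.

Rule 1 (degemination): /mm/ is a geminate; the first /m/ deletes. /bb/ is a geminate; the first /b/ deletes. /bammebbidokid/ → bamebidokid.
Rule 2 (intervocalic voicing): /k/ is a voiceless stop between vowels /o/ and /i/, so it voices to [g]. /bamebidokid/ → bamebidogid.
Rule 3 (intervocalic spirantization): /b/ is a stop between vowels /e/ and /i/, so it spirantizes to the fricative [v]. /d/ is a stop between vowels /i/ and /o/, so it spirantizes to the fricative [z]. /bamebidogid/ → bamevizogid.
Rule 4 (final devoicing): /d/ is a voiced obstruent in word-final position, so it devoices to [t]. /bamevizogid/ → bamevizogit.

bamevizogit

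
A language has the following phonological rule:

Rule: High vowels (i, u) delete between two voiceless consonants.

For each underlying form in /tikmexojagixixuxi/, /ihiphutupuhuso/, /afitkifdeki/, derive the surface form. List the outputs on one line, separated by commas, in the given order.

/tikmexojagixixuxi/: /i/ is a high vowel flanked by voiceless consonants /t/ and /k/, so it deletes. /i/ is a high vowel flanked by voiceless consonants /x/ and /x/, so it deletes. /u/ is a high vowel flanked by voiceless consonants /x/ and /x/, so it deletes. → [tkmexojagixxxi].
/ihiphutupuhuso/: /i/ is a high vowel flanked by voiceless consonants /h/ and /p/, so it deletes. /u/ is a high vowel flanked by voiceless consonants /h/ and /t/, so it deletes. /u/ is a high vowel flanked by voiceless consonants /t/ and /p/, so it deletes. /u/ is a high vowel flanked by voiceless consonants /p/ and /h/, so it deletes. /u/ is a high vowel flanked by voiceless consonants /h/ and /s/, so it deletes. → [ihphtphso].
/afitkifdeki/: /i/ is a high vowel flanked by voiceless consonants /f/ and /t/, so it deletes. /i/ is a high vowel flanked by voiceless consonants /k/ and /f/, so it deletes. → [aftkfdeki].

tkmexojagixxxi, ihphtphso, aftkfdeki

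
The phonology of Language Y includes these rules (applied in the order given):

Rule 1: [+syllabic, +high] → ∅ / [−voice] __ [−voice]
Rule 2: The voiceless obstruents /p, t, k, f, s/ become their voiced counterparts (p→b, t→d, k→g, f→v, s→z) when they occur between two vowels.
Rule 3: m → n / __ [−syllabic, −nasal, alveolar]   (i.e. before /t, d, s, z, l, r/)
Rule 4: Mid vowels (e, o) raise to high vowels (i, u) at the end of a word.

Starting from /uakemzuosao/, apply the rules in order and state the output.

Rule 1 (high vowel syncope): no segment meets the environment; /uakemzuosao/ is unchanged.
Rule 2 (intervocalic voicing): /k/ is a voiceless obstruent between vowels /a/ and /e/, so it voices to [g]. /s/ is a voiceless obstruent between vowels /o/ and /a/, so it voices to [z]. /uakemzuosao/ → uagemzuozao.
Rule 3 (nasal place assimilation): /m/ precedes the alveolar consonant /z/, so it assimilates in place to [n]. /uagemzuozao/ → uagenzuozao.
Rule 4 (final vowel raising): /o/ is a mid vowel in word-final position, so it raises to [u]. /uagenzuozao/ → uagenzuozau.

uagenzuozau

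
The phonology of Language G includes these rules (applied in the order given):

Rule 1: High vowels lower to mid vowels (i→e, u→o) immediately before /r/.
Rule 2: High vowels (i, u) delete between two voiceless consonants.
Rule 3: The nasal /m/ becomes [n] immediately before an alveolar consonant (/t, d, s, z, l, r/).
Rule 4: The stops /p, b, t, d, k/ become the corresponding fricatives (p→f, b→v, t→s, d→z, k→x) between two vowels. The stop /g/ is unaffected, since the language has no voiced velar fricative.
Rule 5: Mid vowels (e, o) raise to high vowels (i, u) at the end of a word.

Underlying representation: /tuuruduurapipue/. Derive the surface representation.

tuoruzuorappui

Rule 1 (pre-rhotic lowering): /u/ is a high vowel immediately before /r/, so it lowers to [o]. /u/ is a high vowel immediately before /r/, so it lowers to [o]. /tuuruduurapipue/ → tuoruduorapipue.
Rule 2 (high vowel syncope): /i/ is a high vowel flanked by voiceless consonants /p/ and /p/, so it deletes. /tuoruduorapipue/ → tuoruduorappue.
Rule 3 (nasal place assimilation): no segment meets the environment; /tuoruduorappue/ is unchanged.
Rule 4 (intervocalic spirantization): /d/ is a stop between vowels /u/ and /u/, so it spirantizes to the fricative [z]. /tuoruduorappue/ → tuoruzuorappue.
Rule 5 (final vowel raising): /e/ is a mid vowel in word-final position, so it raises to [i]. /tuoruzuorappue/ → tuoruzuorappui.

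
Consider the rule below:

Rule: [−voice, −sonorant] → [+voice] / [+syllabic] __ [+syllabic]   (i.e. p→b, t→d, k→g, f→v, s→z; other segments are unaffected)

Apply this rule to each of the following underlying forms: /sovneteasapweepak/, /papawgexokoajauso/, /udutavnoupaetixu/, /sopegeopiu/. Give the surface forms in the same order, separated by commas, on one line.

/sovneteasapweepak/: /t/ is a voiceless obstruent between vowels /e/ and /e/, so it voices to [d]. /s/ is a voiceless obstruent between vowels /a/ and /a/, so it voices to [z]. /p/ is a voiceless obstruent between vowels /e/ and /a/, so it voices to [b]. → [sovnedeazapweebak].
/papawgexokoajauso/: /p/ is a voiceless obstruent between vowels /a/ and /a/, so it voices to [b]. /k/ is a voiceless obstruent between vowels /o/ and /o/, so it voices to [g]. /s/ is a voiceless obstruent between vowels /u/ and /o/, so it voices to [z]. → [pabawgexogoajauzo].
/udutavnoupaetixu/: /t/ is a voiceless obstruent between vowels /u/ and /a/, so it voices to [d]. /p/ is a voiceless obstruent between vowels /u/ and /a/, so it voices to [b]. /t/ is a voiceless obstruent between vowels /e/ and /i/, so it voices to [d]. → [ududavnoubaedixu].
/sopegeopiu/: /p/ is a voiceless obstruent between vowels /o/ and /e/, so it voices to [b]. /p/ is a voiceless obstruent between vowels /o/ and /i/, so it voices to [b]. → [sobegeobiu].

sovnedeazapweebak, pabawgexogoajauzo, ududavnoubaedixu, sobegeobiu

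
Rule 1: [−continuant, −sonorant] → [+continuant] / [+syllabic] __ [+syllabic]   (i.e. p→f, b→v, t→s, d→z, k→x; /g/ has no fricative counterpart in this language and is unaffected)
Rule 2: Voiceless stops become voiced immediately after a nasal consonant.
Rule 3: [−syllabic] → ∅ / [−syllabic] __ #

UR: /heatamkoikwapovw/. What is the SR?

Rule 1 (intervocalic spirantization): /t/ is a stop between vowels /a/ and /a/, so it spirantizes to the fricative [s]. /p/ is a stop between vowels /a/ and /o/, so it spirantizes to the fricative [f]. /heatamkoikwapovw/ → heasamkoikwafovw.
Rule 2 (post-nasal voicing): /k/ is a voiceless stop immediately after the nasal /m/, so it voices to [g]. /heasamkoikwafovw/ → heasamgoikwafovw.
Rule 3 (final cluster simplification): /w/ is the second consonant of a word-final cluster /vw/, so it deletes. /heasamgoikwafovw/ → heasamgoikwafov.

heasamgoikwafov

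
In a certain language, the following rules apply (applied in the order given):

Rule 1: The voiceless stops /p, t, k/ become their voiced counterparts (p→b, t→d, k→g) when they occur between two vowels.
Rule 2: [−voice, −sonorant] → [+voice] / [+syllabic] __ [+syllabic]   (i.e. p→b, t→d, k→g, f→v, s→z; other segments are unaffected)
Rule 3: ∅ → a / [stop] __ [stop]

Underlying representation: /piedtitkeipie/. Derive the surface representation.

Rule 1 (intervocalic voicing): /p/ is a voiceless stop between vowels /i/ and /i/, so it voices to [b]. /piedtitkeipie/ → piedtitkeibie.
Rule 2 (intervocalic voicing): no segment meets the environment; /piedtitkeibie/ is unchanged.
Rule 3 (stop-cluster a-epenthesis): /d/ and /t/ form a stop–stop cluster, so [a] is inserted between them. /t/ and /k/ form a stop–stop cluster, so [a] is inserted between them. /piedtitkeibie/ → piedatitakeibie.

piedatitakeibie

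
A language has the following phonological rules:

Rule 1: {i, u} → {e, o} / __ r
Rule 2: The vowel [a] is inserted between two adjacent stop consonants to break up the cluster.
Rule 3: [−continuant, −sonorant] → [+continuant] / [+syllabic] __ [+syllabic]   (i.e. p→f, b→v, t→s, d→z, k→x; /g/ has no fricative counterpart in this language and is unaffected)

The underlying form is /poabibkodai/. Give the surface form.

Rule 1 (pre-rhotic lowering): no segment meets the environment; /poabibkodai/ is unchanged.
Rule 2 (stop-cluster a-epenthesis): /b/ and /k/ form a stop–stop cluster, so [a] is inserted between them. /poabibkodai/ → poabibakodai.
Rule 3 (intervocalic spirantization): /b/ is a stop between vowels /a/ and /i/, so it spirantizes to the fricative [v]. /b/ is a stop between vowels /i/ and /a/, so it spirantizes to the fricative [v]. /k/ is a stop between vowels /a/ and /o/, so it spirantizes to the fricative [x]. /d/ is a stop between vowels /o/ and /a/, so it spirantizes to the fricative [z]. /poabibakodai/ → poavivaxozai.

poavivaxozai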